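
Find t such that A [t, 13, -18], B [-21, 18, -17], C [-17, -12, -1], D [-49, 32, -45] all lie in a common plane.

Coplanarity ⇔ det[AB; AC; AD] = 0.
Expanding, this is linear in t: (-616)t + (-15400) = 0.
So t = -25.

-25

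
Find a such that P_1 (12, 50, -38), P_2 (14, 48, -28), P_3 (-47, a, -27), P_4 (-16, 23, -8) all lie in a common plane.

Coplanarity ⇔ det[P_1P_2; P_1P_3; P_1P_4] = 0.
Expanding, this is linear in a: (340)a + (-3400) = 0.
So a = 10.

10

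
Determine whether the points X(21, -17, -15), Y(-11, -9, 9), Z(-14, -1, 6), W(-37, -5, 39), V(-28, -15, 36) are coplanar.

No

The plane through X, Y, Z has normal n = XY × XZ = (-216, -168, -232) and equation n·P = 1800.
Checking the remaining points: n·W = -216, n·V = 216.
Since n·W = -216 ≠ 1800, W is off the plane and the points are not all coplanar.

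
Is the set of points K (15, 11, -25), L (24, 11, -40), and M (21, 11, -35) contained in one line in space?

Yes

KL = (9, 0, -15), KM = (6, 0, -10).
Each component of KM is 2/3 times the corresponding component of KL, so KM = 2/3·KL and the points are collinear.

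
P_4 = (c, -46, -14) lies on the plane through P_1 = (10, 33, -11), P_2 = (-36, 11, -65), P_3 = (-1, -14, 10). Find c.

Coplanarity requires P_1P_2 · (P_1P_3 × P_1P_4) = 0.
P_1P_2 = (-46, -22, -54), P_1P_3 = (-11, -47, 21); the triple product is linear in c with coefficient -3000 and constant term -99000.
Setting it to zero: c = -33.

-33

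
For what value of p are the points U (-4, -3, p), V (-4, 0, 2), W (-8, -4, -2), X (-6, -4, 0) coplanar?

2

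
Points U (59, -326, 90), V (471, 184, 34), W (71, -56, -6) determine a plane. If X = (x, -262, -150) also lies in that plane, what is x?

The plane through U, V, W has equation −33840x + 38880y + 105120z = -5210640.
Substituting X: (-33840)x + (-25954560) = -5210640, so x = -613.

-613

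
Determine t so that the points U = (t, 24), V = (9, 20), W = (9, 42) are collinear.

The three points are collinear iff det[UV; UW] = 0.
This determinant is linear in t: (-22)t + (198) = 0, so t = 9.

9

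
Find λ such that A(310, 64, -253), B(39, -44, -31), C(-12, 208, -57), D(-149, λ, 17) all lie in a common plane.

Coplanarity ⇔ det[AB; AC; AD] = 0.
Expanding, this is linear in λ: (-18368)λ + (5638976) = 0.
So λ = 307.

307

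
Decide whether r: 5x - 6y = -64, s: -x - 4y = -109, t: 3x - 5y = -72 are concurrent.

No

Intersecting r and s: solving the 2×2 system gives (x, y) = (199/13, 609/26).
Substitute into t: (3)(199/13) + (-5)(609/26) = -1851/26.
But t requires -72 ≠ -1851/26, so the three lines have no common point.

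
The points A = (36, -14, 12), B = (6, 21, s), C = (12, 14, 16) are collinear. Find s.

Collinearity requires AB × AC = 0; each component is linear in s.
The x-component gives (-28)s + (476) = 0, so s = 17.
The remaining components then also vanish.

17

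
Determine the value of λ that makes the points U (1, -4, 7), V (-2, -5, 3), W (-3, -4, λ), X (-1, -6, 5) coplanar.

Normal to plane UVX: n = (-6, 2, 4); plane equation n·P = 14.
Requiring n·W = 14: (4)λ + (10) = 14.
So λ = 1.

1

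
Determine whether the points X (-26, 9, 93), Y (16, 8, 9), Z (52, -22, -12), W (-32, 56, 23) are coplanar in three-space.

The four points are coplanar iff the 3×3 determinant with rows XY, XZ, XW is zero.
Rows: (42, -1, -84), (78, -31, -105), (-6, 47, -70).
Expanding along the first row: (42)(7105) − (-1)(-6090) + (-84)(3480) = 0.
Zero determinant ⇒ coplanar.

Yes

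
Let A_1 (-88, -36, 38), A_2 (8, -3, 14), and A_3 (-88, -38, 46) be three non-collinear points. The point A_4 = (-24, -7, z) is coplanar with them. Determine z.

A normal to the plane is n = A_1A_2 × A_1A_3 = (216, -768, -192).
A_4 lies in the plane iff n · A_1A_4 = 0.
This gives (-192)z + (-1152) = 0, so z = -6.

-6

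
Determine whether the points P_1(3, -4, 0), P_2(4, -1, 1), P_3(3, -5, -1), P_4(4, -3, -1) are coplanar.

With P_1 as base: P_1P_2 = (1, 3, 1), P_1P_3 = (0, -1, -1), P_1P_4 = (1, 1, -1).
P_1P_3 × P_1P_4 = (2, -1, 1).
P_1P_2 · (P_1P_3 × P_1P_4) = 0.
The scalar triple product vanishes, so the four points are coplanar.

Yes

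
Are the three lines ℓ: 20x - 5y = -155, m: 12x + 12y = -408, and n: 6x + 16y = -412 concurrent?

No

The three lines meet at one point iff the augmented coefficient matrix [aᵢ bᵢ cᵢ] has rank < 3, i.e. its determinant vanishes.
Here the determinant is 600.
Nonzero, so no common point exists.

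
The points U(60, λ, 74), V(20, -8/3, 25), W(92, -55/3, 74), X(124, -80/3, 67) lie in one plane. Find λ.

-31/3

The points are coplanar iff UV · (UW × UX) = 0.
Expanding, this is linear in λ: (-2072)λ + (-64232/3) = 0.
So λ = -31/3.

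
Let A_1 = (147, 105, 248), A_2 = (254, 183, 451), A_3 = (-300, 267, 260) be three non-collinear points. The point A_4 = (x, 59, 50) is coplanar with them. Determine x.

The plane through A_1, A_2, A_3 has equation −31950x − 92025y + 52200z = -1413675.
Substituting A_4: (-31950)x + (-2819475) = -1413675, so x = -44.

-44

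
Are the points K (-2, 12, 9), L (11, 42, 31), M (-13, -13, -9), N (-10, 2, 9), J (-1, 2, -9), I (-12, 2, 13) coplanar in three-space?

The plane through K, L, M has normal n = KL × KM = (10, -8, 5) and equation n·P = -71.
Checking the remaining points: n·N = -71, n·J = -71, n·I = -71.
All equal -71, so all 6 points lie in one plane.

Yes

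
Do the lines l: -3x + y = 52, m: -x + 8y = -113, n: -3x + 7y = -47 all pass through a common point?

The three lines meet at one point iff the augmented coefficient matrix [aᵢ bᵢ cᵢ] has rank < 3, i.e. its determinant vanishes.
Here the determinant is -69.
Nonzero, so no common point exists.

No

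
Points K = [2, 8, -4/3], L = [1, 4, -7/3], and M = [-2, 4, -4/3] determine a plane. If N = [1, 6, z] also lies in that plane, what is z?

-5/3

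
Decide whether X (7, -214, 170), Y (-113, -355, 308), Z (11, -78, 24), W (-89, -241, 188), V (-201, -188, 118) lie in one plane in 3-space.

The plane through X, Y, Z has normal n = XY × XZ = (1818, -16968, -15756) and equation n·P = 965358.
Checking the remaining points: n·W = 965358, n·V = 965358.
All equal 965358, so all 5 points lie in one plane.

Yes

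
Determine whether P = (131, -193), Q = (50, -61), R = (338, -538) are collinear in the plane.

No

PQ = (-81, 132), PR = (207, -345).
If collinear, PR would be a scalar multiple of PQ. But (-81)·(-345) ≠ (132)·(207) (difference 621), so they are not parallel; the points are not collinear.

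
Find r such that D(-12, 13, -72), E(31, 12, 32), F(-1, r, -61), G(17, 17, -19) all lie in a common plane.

17

Normal to plane DEG: n = (-469, 737, 201); plane equation n·P = 737.
Requiring n·F = 737: (737)r + (-11792) = 737.
So r = 17.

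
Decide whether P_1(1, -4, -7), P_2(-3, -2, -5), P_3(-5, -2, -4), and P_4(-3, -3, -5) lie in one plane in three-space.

Yes

A normal to the plane through P_1, P_2, P_3 is n = P_1P_2 × P_1P_3 = (2, 0, 4).
The plane has equation n·P = -26. For P_4: n·P_4 = -26.
Equal, so P_4 lies in the plane and all four are coplanar.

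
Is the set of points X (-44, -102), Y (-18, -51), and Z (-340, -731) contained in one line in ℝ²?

No

XY = (26, 51), XZ = (-296, -629).
If collinear, XZ would be a scalar multiple of XY. But (26)·(-629) ≠ (51)·(-296) (difference -1258), so they are not parallel; the points are not collinear.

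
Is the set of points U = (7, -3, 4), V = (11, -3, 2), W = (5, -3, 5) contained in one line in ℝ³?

UV = (4, 0, -2), UW = (-2, 0, 1).
Each component of UW is -1/2 times the corresponding component of UV, so UW = -1/2·UV and the points are collinear.

Yes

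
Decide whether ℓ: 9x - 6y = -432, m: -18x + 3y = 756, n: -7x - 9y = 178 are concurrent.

No

Intersecting ℓ and m: solving the 2×2 system gives (x, y) = (-40, 12).
Substitute into n: (-7)(-40) + (-9)(12) = 172.
But n requires 178 ≠ 172, so the three lines have no common point.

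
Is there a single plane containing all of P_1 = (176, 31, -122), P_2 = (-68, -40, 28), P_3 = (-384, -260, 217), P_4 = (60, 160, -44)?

Yes

With P_1 as base: P_1P_2 = (-244, -71, 150), P_1P_3 = (-560, -291, 339), P_1P_4 = (-116, 129, 78).
P_1P_3 × P_1P_4 = (-66429, 4356, -105996).
P_1P_2 · (P_1P_3 × P_1P_4) = 0.
The scalar triple product vanishes, so the four points are coplanar.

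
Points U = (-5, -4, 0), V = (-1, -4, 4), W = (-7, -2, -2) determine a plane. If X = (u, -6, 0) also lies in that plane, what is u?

-5

The plane through U, V, W has equation −8x + 8z = 40.
Substituting X: (-8)u + (0) = 40, so u = -5.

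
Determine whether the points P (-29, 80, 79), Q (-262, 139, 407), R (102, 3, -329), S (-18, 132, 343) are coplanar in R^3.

Yes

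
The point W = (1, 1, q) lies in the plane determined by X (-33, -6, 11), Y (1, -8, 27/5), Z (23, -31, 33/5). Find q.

17/5

A normal to the plane is n = XY × XZ = (-656/5, -164, -738).
W lies in the plane iff n · XW = 0.
This gives (-738)q + (12546/5) = 0, so q = 17/5.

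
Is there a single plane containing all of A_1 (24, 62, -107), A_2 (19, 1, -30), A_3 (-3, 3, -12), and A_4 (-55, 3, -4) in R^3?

The four points are coplanar iff the 3×3 determinant with rows A_1A_2, A_1A_3, A_1A_4 is zero.
Rows: (-5, -61, 77), (-27, -59, 95), (-79, -59, 103).
Expanding along the first row: (-5)(-472) − (-61)(4724) + (77)(-3068) = 54288.
Nonzero ⇒ not coplanar.

No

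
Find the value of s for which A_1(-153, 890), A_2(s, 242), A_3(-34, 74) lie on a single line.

Collinearity: (A_2 − A_1) must be parallel to (A_3 − A_1) = (119, -816).
Cross-multiplying the components: (s − (-153))·(-816) = (-648)·(119).
Solving gives s = -117/2.

-117/2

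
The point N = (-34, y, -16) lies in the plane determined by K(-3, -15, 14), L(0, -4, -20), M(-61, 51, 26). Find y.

36

A normal to the plane is n = KL × KM = (2376, 1936, 836).
N lies in the plane iff n · KN = 0.
This gives (1936)y + (-69696) = 0, so y = 36.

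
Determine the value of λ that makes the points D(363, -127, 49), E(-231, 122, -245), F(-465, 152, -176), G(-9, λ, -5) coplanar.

-19

Coplanarity ⇔ det[DE; DF; DG] = 0.
Expanding, this is linear in λ: (109782)λ + (2085858) = 0.
So λ = -19.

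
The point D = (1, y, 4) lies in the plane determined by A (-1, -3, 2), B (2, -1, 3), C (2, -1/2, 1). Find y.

-2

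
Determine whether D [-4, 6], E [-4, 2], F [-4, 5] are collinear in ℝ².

DE = (0, -4), DF = (0, -1).
Twice the signed area of △DEF is (0)(-1) − (-4)(0) = 0.
The triangle is degenerate (zero area), so the points are collinear.

Yes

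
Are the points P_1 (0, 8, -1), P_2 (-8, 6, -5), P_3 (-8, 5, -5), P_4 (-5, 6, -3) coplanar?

The four points are coplanar iff the 3×3 determinant with rows P_1P_2, P_1P_3, P_1P_4 is zero.
Rows: (-8, -2, -4), (-8, -3, -4), (-5, -2, -2).
Expanding along the first row: (-8)(-2) − (-2)(-4) + (-4)(1) = 4.
Nonzero ⇒ not coplanar.

No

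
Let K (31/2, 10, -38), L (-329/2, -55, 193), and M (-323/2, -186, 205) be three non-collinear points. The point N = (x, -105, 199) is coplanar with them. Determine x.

-329/2

A normal to the plane is n = KL × KM = (29481, 2853, 23775).
N lies in the plane iff n · KN = 0.
This gives (29481)x + (9699249/2) = 0, so x = -329/2.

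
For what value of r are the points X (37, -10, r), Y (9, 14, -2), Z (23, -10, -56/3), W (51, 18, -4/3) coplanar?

The points are coplanar iff XY · (XZ × XW) = 0.
Expanding, this is linear in r: (-1064)r + (-61712/3) = 0.
So r = -58/3.

-58/3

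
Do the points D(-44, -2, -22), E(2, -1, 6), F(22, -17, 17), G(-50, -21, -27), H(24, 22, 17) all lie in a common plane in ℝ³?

No

The plane through D, E, F has normal n = DE × DF = (459, 54, -756) and equation n·P = -3672.
Checking the remaining points: n·G = -3672, n·H = -648.
Since n·H = -648 ≠ -3672, H is off the plane and the points are not all coplanar.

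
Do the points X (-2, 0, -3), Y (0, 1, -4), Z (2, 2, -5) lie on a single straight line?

Yes

XY = (2, 1, -1), XZ = (4, 2, -2).
XY × XZ = (0, 0, 0).
The cross product vanishes, so the three points are collinear.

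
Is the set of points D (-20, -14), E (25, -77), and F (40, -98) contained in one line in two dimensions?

Yes

DE = (45, -63), DF = (60, -84).
Twice the signed area of △DEF is (45)(-84) − (-63)(60) = 0.
The triangle is degenerate (zero area), so the points are collinear.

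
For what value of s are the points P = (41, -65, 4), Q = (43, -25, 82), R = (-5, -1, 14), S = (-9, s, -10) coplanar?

-9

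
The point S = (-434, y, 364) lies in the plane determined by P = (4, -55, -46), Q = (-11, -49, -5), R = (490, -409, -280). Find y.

A normal to the plane is n = PQ × PR = (13110, 16416, 2394).
S lies in the plane iff n · PS = 0.
This gives (16416)y + (-3857760) = 0, so y = 235.

235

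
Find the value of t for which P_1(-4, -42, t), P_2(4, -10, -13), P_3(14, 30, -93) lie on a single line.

51

Direction P_2P_3 = (10, 40, -80). From the x-coordinate of P_1, the parameter along the line is τ = (-4 − 4)/10 = -4/5.
Then t = (-13) + (-4/5)·(-80) = 51.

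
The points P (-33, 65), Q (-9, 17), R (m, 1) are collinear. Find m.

-1

Collinearity: (R − P) must be parallel to (Q − P) = (24, -48).
Cross-multiplying the components: (m − (-33))·(-48) = (-64)·(24).
Solving gives m = -1.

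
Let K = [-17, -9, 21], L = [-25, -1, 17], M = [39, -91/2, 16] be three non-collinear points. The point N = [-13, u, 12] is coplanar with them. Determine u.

-13/2

Coplanarity requires KL · (KM × KN) = 0.
KL = (-8, 8, -4), KM = (56, -73/2, -5); the triple product is linear in u with coefficient -264 and constant term -1716.
Setting it to zero: u = -13/2.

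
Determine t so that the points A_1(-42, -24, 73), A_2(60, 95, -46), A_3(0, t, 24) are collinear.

25

Collinearity requires A_1A_2 × A_1A_3 = 0; each component is linear in t.
The x-component gives (119)t + (-2975) = 0, so t = 25.
The remaining components then also vanish.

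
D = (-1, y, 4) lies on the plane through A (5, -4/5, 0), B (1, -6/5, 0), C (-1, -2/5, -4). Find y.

A normal to the plane is n = AB × AC = (8/5, -16, -4).
D lies in the plane iff n · AD = 0.
This gives (-16)y + (-192/5) = 0, so y = -12/5.

-12/5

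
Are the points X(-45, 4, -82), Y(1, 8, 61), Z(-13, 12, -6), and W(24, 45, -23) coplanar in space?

The four points are coplanar iff the 3×3 determinant with rows XY, XZ, XW is zero.
Rows: (46, 4, 143), (32, 8, 76), (69, 41, 59).
Expanding along the first row: (46)(-2644) − (4)(-3356) + (143)(760) = 480.
Nonzero ⇒ not coplanar.

No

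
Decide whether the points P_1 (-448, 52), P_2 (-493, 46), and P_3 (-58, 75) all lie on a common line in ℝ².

P_1P_2 = (-45, -6), P_1P_3 = (390, 23).
det[P_1P_2; P_1P_3] = (-45)(23) − (-6)(390) = 1305.
The determinant is nonzero, so they are not collinear.

No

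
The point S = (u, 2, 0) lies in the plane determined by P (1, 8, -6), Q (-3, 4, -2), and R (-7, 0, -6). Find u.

-5

The plane through P, Q, R has equation 32x − 32y = -224.
Substituting S: (32)u + (-64) = -224, so u = -5.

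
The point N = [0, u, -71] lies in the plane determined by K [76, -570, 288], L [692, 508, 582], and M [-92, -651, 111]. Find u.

Coplanarity requires KL · (KM × KN) = 0.
KL = (616, 1078, 294), KM = (-168, -81, -177); the triple product is linear in u with coefficient 59640 and constant term -417480.
Setting it to zero: u = 7.

7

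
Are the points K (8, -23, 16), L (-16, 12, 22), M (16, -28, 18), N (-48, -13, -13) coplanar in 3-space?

Yes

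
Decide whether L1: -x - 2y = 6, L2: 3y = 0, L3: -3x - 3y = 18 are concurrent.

Intersecting L1 and L2: solving the 2×2 system gives (x, y) = (-6, 0).
Substitute into L3: (-3)(-6) + (-3)(0) = 18.
This equals 18, so (-6, 0) lies on all three lines and they are concurrent.

Yes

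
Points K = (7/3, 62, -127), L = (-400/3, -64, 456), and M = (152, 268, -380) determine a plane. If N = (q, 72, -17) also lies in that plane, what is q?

-3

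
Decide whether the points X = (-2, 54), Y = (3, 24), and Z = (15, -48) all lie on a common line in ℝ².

Yes

XY = (5, -30), XZ = (17, -102).
det[XY; XZ] = (5)(-102) − (-30)(17) = 0.
The determinant is zero, so the points are collinear.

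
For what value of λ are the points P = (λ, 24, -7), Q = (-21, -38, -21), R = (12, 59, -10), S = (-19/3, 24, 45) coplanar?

-2/3

Coplanarity ⇔ det[PQ; PR; PS] = 0.
Expanding, this is linear in λ: (-5720)λ + (-11440/3) = 0.
So λ = -2/3.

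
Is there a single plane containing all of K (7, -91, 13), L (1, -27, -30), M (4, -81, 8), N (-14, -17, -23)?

No

A normal to the plane through K, L, M is n = KL × KM = (110, 99, 132).
The plane has equation n·P = -6523. For N: n·N = -6259.
-6259 ≠ -6523, so N is off the plane.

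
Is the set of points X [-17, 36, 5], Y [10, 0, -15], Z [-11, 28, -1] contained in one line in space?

XY = (27, -36, -20), XZ = (6, -8, -6).
Comparing components 2 and 3: (-36)(-6) − (-20)(-8) = 56 ≠ 0, so XY and XZ are not parallel and the points are not collinear.

No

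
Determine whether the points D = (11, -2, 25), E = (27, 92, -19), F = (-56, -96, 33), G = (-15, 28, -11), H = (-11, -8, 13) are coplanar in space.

Yes

The plane through D, E, F has normal n = DE × DF = (-3384, 2820, 4794) and equation n·P = 76986.
Checking the remaining points: n·G = 76986, n·H = 76986.
All equal 76986, so all 5 points lie in one plane.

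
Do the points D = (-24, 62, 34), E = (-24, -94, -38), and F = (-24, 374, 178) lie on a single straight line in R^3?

Yes

DE = (0, -156, -72), DF = (0, 312, 144).
DE × DF = (0, 0, 0).
The cross product vanishes, so the three points are collinear.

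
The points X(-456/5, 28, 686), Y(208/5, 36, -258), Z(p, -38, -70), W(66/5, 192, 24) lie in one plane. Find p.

Normal to plane XYW: n = (149520, -10640, 20944); plane equation n·P = 433440.
Requiring n·Z = 433440: (149520)p + (-1061760) = 433440.
So p = 10.

10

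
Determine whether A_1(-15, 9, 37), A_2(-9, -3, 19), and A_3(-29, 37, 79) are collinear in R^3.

A_1A_2 = (6, -12, -18), A_1A_3 = (-14, 28, 42).
A_1A_2 × A_1A_3 = (0, 0, 0).
The cross product vanishes, so the three points are collinear.

Yes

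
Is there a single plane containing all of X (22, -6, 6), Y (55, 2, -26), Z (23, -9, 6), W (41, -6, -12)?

No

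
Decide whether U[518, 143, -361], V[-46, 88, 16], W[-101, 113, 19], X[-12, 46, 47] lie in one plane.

With U as base: UV = (-564, -55, 377), UW = (-619, -30, 380), UX = (-530, -97, 408).
UW × UX = (24620, 51152, 44143).
UV · (UW × UX) = -57129.
Since -57129 ≠ 0, the four points are not coplanar.

No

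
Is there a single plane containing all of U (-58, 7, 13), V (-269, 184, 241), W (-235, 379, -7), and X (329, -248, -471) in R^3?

Yes

With U as base: UV = (-211, 177, 228), UW = (-177, 372, -20), UX = (387, -255, -484).
UW × UX = (-185148, -93408, -98829).
UV · (UW × UX) = 0.
The scalar triple product vanishes, so the four points are coplanar.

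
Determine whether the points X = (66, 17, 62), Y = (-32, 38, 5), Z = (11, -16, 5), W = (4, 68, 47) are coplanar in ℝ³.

Yes

With X as base: XY = (-98, 21, -57), XZ = (-55, -33, -57), XW = (-62, 51, -15).
XZ × XW = (3402, 2709, -4851).
XY · (XZ × XW) = 0.
The scalar triple product vanishes, so the four points are coplanar.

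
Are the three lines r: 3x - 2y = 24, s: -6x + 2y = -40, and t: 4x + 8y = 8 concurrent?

The three lines meet at one point iff the augmented coefficient matrix [aᵢ bᵢ cᵢ] has rank < 3, i.e. its determinant vanishes.
Here the determinant is -112.
Nonzero, so no common point exists.

No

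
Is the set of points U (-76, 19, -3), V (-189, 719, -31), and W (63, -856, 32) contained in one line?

UV = (-113, 700, -28), UW = (139, -875, 35).
UV × UW = (0, 63, 1575).
The cross product is nonzero, so the points do not lie on one line.

No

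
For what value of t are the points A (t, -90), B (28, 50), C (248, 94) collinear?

Collinearity: (A − B) must be parallel to (C − B) = (220, 44).
Cross-multiplying the components: (t − 28)·(44) = (-140)·(220).
Solving gives t = -672.

-672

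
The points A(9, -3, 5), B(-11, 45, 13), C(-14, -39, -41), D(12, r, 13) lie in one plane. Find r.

5

Normal to plane ABC: n = (-1920, -1104, 1824); plane equation n·P = -4848.
Requiring n·D = -4848: (-1104)r + (672) = -4848.
So r = 5.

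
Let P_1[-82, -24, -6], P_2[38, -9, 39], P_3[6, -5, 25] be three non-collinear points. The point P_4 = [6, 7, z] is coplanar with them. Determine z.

A normal to the plane is n = P_1P_2 × P_1P_3 = (-390, 240, 960).
P_4 lies in the plane iff n · P_1P_4 = 0.
This gives (960)z + (-21120) = 0, so z = 22.

22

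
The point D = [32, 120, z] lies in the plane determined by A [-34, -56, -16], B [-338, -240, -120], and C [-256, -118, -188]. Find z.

Coplanarity requires AB · (AC × AD) = 0.
AB = (-304, -184, -104), AC = (-222, -62, -172); the triple product is linear in z with coefficient -22000 and constant term -3828000.
Setting it to zero: z = -174.

-174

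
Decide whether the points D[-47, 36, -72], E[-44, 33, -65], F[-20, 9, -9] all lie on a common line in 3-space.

DE = (3, -3, 7), DF = (27, -27, 63).
DE × DF = (0, 0, 0).
The cross product vanishes, so the three points are collinear.

Yes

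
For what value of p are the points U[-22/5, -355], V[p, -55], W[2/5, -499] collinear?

-72/5

Collinearity: (V − U) must be parallel to (W − U) = (24/5, -144).
Cross-multiplying the components: (p − (-22/5))·(-144) = (300)·(24/5).
Solving gives p = -72/5.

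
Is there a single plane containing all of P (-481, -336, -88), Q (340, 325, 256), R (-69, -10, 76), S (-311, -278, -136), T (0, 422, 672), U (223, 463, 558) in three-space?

The plane through P, Q, R has normal n = PQ × PR = (-3740, 7084, -4686) and equation n·X = -168916.
Checking the remaining points: n·S = -168916, n·T = -159544, n·U = -168916.
Since n·T = -159544 ≠ -168916, T is off the plane and the points are not all coplanar.

No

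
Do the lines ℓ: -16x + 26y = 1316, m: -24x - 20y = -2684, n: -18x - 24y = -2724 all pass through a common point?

No

Lines aᵢx + bᵢy = cᵢ with pairwise distinct directions are concurrent exactly when det[aᵢ bᵢ cᵢ] = 0.
Here the determinant is -432.
Nonzero, so no common point exists.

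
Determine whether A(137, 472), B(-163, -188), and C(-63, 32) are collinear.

AB = (-300, -660), AC = (-200, -440).
Twice the signed area of △ABC is (-300)(-440) − (-660)(-200) = 0.
The triangle is degenerate (zero area), so the points are collinear.

Yes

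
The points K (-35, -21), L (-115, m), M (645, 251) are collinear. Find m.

The three points are collinear iff det[KL; KM] = 0.
This determinant is linear in m: (-680)m + (-36040) = 0, so m = -53.

-53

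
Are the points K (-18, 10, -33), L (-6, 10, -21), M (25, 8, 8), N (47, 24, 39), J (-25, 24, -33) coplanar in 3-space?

The plane through K, L, M has normal n = KL × KM = (24, 24, -24) and equation n·P = 600.
Checking the remaining points: n·N = 768, n·J = 768.
Since n·N = 768 ≠ 600, N is off the plane and the points are not all coplanar.

No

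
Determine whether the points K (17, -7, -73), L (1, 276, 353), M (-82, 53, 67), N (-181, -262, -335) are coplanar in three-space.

A normal to the plane through K, L, M is n = KL × KM = (14060, -39934, 27057).
The plane has equation n·P = -1456603. For N: n·N = -1146247.
-1146247 ≠ -1456603, so N is off the plane.

No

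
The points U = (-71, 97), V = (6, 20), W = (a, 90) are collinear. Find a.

-64

The three points are collinear iff det[UV; UW] = 0.
This determinant is linear in a: (77)a + (4928) = 0, so a = -64.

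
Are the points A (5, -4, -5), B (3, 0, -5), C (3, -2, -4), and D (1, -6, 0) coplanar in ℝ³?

A normal to the plane through A, B, C is n = AB × AC = (4, 2, 4).
The plane has equation n·P = -8. For D: n·D = -8.
Equal, so D lies in the plane and all four are coplanar.

Yes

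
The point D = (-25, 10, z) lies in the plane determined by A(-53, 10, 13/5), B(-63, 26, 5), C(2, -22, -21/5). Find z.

1

A normal to the plane is n = AB × AC = (-32, 64, -560).
D lies in the plane iff n · AD = 0.
This gives (-560)z + (560) = 0, so z = 1.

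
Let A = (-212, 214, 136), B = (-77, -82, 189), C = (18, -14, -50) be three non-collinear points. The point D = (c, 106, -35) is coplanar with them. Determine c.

The plane through A, B, C has equation 67140x + 37300y + 37300z = -1178680.
Substituting D: (67140)c + (2648300) = -1178680, so c = -57.

-57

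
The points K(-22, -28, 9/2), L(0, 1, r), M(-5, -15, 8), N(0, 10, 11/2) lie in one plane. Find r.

Coplanarity ⇔ det[KL; KM; KN] = 0.
Expanding, this is linear in r: (360)r + (-2520) = 0.
So r = 7.

7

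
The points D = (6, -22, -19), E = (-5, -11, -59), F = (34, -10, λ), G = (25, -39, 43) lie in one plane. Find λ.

-59

Coplanarity ⇔ det[DE; DF; DG] = 0.
Expanding, this is linear in λ: (22)λ + (1298) = 0.
So λ = -59.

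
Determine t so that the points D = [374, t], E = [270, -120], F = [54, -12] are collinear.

Collinearity: (D − E) must be parallel to (F − E) = (-216, 108).
Cross-multiplying the components: (t − (-120))·(-216) = (104)·(108).
Solving gives t = -172.

-172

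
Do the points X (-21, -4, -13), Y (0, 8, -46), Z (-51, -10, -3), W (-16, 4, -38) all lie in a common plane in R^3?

Yes

A normal to the plane through X, Y, Z is n = XY × XZ = (-78, 780, 234).
The plane has equation n·P = -4524. For W: n·W = -4524.
Equal, so W lies in the plane and all four are coplanar.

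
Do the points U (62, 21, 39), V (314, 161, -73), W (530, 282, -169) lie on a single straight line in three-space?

No

UV = (252, 140, -112), UW = (468, 261, -208).
UV × UW = (112, 0, 252).
The cross product is nonzero, so the points do not lie on one line.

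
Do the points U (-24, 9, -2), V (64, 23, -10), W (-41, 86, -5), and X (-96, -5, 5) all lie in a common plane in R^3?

No

With U as base: UV = (88, 14, -8), UW = (-17, 77, -3), UX = (-72, -14, 7).
UW × UX = (497, 335, 5782).
UV · (UW × UX) = 2170.
Since 2170 ≠ 0, the four points are not coplanar.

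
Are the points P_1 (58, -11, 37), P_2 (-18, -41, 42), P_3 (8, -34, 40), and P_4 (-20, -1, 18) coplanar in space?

A normal to the plane through P_1, P_2, P_3 is n = P_1P_2 × P_1P_3 = (25, -22, 248).
The plane has equation n·P = 10868. For P_4: n·P_4 = 3986.
3986 ≠ 10868, so P_4 is off the plane.

No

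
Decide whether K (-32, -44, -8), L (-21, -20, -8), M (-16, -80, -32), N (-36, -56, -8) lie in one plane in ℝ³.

No

The four points are coplanar iff the 3×3 determinant with rows KL, KM, KN is zero.
Rows: (11, 24, 0), (16, -36, -24), (-4, -12, 0).
Expanding along the first row: (11)(-288) − (24)(-96) + (0)(-336) = -864.
Nonzero ⇒ not coplanar.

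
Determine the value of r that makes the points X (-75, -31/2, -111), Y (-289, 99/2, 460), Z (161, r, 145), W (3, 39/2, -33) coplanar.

189/2

Normal to plane XYW: n = (-14915, 61230, -12560); plane equation n·P = 1563720.
Requiring n·Z = 1563720: (61230)r + (-4222515) = 1563720.
So r = 189/2.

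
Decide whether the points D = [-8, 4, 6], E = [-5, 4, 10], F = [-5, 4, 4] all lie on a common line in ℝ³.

DE = (3, 0, 4), DF = (3, 0, -2).
DE × DF = (0, 18, 0).
The cross product is nonzero, so the points do not lie on one line.

No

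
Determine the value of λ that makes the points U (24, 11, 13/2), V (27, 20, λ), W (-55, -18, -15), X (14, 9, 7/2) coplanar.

6

Normal to plane UWX: n = (44, -22, -132); plane equation n·P = -44.
Requiring n·V = -44: (-132)λ + (748) = -44.
So λ = 6.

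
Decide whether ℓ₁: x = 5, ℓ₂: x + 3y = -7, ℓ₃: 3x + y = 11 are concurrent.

Yes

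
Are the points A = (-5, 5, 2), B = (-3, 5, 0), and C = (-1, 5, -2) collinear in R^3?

AB = (2, 0, -2), AC = (4, 0, -4).
AB × AC = (0, 0, 0).
The cross product vanishes, so the three points are collinear.

Yes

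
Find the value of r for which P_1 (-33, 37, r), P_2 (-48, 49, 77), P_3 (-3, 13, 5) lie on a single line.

Direction P_2P_3 = (45, -36, -72). From the x-coordinate of P_1, the parameter along the line is τ = (-33 − (-48))/45 = 1/3.
Then r = 77 + 1/3·(-72) = 53.

53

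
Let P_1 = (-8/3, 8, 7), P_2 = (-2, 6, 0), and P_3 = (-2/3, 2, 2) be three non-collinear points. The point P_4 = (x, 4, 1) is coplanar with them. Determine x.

-4/3

The plane through P_1, P_2, P_3 has equation −32x − (32/3)y = 0.
Substituting P_4: (-32)x + (-128/3) = 0, so x = -4/3.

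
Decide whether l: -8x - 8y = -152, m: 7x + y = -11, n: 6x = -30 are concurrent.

Yes

Intersecting l and m: solving the 2×2 system gives (x, y) = (-5, 24).
Substitute into n: (6)(-5) + (0)(24) = -30.
This equals -30, so (-5, 24) lies on all three lines and they are concurrent.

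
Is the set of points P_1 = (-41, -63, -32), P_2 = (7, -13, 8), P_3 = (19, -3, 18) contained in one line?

No

P_1P_2 = (48, 50, 40), P_1P_3 = (60, 60, 50).
P_1P_2 × P_1P_3 = (100, 0, -120).
The cross product is nonzero, so the points do not lie on one line.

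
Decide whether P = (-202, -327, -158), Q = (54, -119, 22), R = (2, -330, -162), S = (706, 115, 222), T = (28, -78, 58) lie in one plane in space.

The plane through P, Q, R has normal n = PQ × PR = (-292, 37744, -43200) and equation n·X = -5457704.
Checking the remaining points: n·S = -5455992, n·T = -5457808.
Since n·S = -5455992 ≠ -5457704, S is off the plane and the points are not all coplanar.

No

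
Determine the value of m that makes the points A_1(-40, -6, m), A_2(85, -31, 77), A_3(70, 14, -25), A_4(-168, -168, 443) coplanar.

Coplanarity ⇔ det[A_1A_2; A_1A_3; A_1A_4] = 0.
Expanding, this is linear in m: (-13440)m + (564480) = 0.
So m = 42.

42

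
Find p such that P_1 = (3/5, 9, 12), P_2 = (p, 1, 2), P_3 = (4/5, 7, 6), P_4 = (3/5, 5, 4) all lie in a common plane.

0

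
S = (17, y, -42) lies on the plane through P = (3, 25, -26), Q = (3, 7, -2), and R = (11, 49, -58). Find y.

The plane through P, Q, R has equation 192y + 144z = 1056.
Substituting S: (192)y + (-6048) = 1056, so y = 37.

37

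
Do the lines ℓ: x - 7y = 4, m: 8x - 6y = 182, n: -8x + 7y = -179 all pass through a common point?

Yes

The three lines meet at one point iff the augmented coefficient matrix [aᵢ bᵢ cᵢ] has rank < 3, i.e. its determinant vanishes.
Here the determinant is 0.
It vanishes, so the lines are concurrent at (25, 3).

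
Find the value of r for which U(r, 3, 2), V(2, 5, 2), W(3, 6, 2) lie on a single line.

Direction VW = (1, 1, 0). From the y-coordinate of U, the parameter along the line is τ = (3 − 5)/1 = -2.
Then r = 2 + (-2)·(1) = 0.

0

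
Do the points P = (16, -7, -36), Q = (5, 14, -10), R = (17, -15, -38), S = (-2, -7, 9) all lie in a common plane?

No

A normal to the plane through P, Q, R is n = PQ × PR = (166, 4, 67).
The plane has equation n·X = 216. For S: n·S = 243.
243 ≠ 216, so S is off the plane.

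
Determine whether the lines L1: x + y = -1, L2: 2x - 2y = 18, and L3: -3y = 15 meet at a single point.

Lines aᵢx + bᵢy = cᵢ with pairwise distinct directions are concurrent exactly when det[aᵢ bᵢ cᵢ] = 0.
Here the determinant is 0.
It vanishes, so the lines are concurrent at (4, -5).

Yes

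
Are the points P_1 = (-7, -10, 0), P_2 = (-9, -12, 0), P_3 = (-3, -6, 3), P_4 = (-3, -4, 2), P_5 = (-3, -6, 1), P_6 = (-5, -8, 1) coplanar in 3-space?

No

The plane through P_1, P_2, P_3 has normal n = P_1P_2 × P_1P_3 = (-6, 6, 0) and equation n·P = -18.
Checking the remaining points: n·P_4 = -6, n·P_5 = -18, n·P_6 = -18.
Since n·P_4 = -6 ≠ -18, P_4 is off the plane and the points are not all coplanar.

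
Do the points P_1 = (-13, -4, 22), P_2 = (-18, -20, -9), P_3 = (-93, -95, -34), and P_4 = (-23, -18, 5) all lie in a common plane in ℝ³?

No

A normal to the plane through P_1, P_2, P_3 is n = P_1P_2 × P_1P_3 = (-1925, 2200, -825).
The plane has equation n·P = -1925. For P_4: n·P_4 = 550.
550 ≠ -1925, so P_4 is off the plane.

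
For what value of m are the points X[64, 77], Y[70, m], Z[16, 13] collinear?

85

The three points are collinear iff det[XY; XZ] = 0.
This determinant is linear in m: (48)m + (-4080) = 0, so m = 85.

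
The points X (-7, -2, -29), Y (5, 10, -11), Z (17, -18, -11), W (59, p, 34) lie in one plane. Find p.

-16

Normal to plane XYZ: n = (504, 216, -480); plane equation n·P = 9960.
Requiring n·W = 9960: (216)p + (13416) = 9960.
So p = -16.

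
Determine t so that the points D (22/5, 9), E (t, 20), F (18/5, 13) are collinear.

11/5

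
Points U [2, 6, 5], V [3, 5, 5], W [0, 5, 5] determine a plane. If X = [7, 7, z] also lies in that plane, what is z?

5

Coplanarity requires UV · (UW × UX) = 0.
UV = (1, -1, 0), UW = (-2, -1, 0); the triple product is linear in z with coefficient -3 and constant term 15.
Setting it to zero: z = 5.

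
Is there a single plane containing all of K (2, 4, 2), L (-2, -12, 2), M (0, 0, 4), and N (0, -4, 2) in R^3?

Yes

With K as base: KL = (-4, -16, 0), KM = (-2, -4, 2), KN = (-2, -8, 0).
KM × KN = (16, -4, 8).
KL · (KM × KN) = 0.
The scalar triple product vanishes, so the four points are coplanar.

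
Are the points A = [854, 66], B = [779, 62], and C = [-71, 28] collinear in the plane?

No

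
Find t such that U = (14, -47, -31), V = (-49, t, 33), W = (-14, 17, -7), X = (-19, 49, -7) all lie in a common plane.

49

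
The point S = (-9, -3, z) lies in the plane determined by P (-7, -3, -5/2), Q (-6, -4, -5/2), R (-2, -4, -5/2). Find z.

-5/2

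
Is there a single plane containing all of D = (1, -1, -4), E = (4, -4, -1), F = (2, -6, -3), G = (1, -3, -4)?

With D as base: DE = (3, -3, 3), DF = (1, -5, 1), DG = (0, -2, 0).
DF × DG = (2, 0, -2).
DE · (DF × DG) = 0.
The scalar triple product vanishes, so the four points are coplanar.

Yes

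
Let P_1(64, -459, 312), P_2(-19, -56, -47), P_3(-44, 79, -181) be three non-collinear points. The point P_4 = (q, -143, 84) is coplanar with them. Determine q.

A normal to the plane is n = P_1P_2 × P_1P_3 = (-5537, -2147, -1130).
P_4 lies in the plane iff n · P_1P_4 = 0.
This gives (-5537)q + (-66444) = 0, so q = -12.

-12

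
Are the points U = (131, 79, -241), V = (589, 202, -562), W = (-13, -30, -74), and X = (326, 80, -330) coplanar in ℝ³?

A normal to the plane through U, V, W is n = UV × UW = (-14448, -30262, -32210).
The plane has equation n·P = 3479224. For X: n·X = 3498292.
3498292 ≠ 3479224, so X is off the plane.

No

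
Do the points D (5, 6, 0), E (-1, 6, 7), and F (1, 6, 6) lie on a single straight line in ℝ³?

DE = (-6, 0, 7), DF = (-4, 0, 6).
DE × DF = (0, 8, 0).
The cross product is nonzero, so the points do not lie on one line.

No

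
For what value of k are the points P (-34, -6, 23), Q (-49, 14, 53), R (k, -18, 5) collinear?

Direction PQ = (-15, 20, 30). From the y-coordinate of R, the parameter along the line is τ = (-18 − (-6))/20 = -3/5.
Then k = (-34) + (-3/5)·(-15) = -25.

-25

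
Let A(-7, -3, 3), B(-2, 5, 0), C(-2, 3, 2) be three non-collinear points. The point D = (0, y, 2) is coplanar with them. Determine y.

A normal to the plane is n = AB × AC = (10, -10, -10).
D lies in the plane iff n · AD = 0.
This gives (-10)y + (50) = 0, so y = 5.

5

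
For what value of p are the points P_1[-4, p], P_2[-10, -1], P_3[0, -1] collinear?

-1

Collinearity: (P_1 − P_2) must be parallel to (P_3 − P_2) = (10, 0).
Cross-multiplying the components: (p − (-1))·(10) = (6)·(0).
Solving gives p = -1.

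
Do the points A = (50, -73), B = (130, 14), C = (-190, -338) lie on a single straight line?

AB = (80, 87), AC = (-240, -265).
If collinear, AC would be a scalar multiple of AB. But (80)·(-265) ≠ (87)·(-240) (difference -320), so they are not parallel; the points are not collinear.

No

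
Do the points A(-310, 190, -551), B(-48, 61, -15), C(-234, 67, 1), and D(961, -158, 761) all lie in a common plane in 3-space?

No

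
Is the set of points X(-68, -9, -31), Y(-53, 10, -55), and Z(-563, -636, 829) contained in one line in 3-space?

No

XY = (15, 19, -24), XZ = (-495, -627, 860).
XY × XZ = (1292, -1020, 0).
The cross product is nonzero, so the points do not lie on one line.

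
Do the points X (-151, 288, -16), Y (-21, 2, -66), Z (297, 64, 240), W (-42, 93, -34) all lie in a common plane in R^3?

With X as base: XY = (130, -286, -50), XZ = (448, -224, 256), XW = (109, -195, -18).
XZ × XW = (53952, 35968, -62944).
XY · (XZ × XW) = -125888.
Since -125888 ≠ 0, the four points are not coplanar.

No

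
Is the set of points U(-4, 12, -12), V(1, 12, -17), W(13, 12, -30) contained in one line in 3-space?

UV = (5, 0, -5), UW = (17, 0, -18).
UV × UW = (0, 5, 0).
The cross product is nonzero, so the points do not lie on one line.

No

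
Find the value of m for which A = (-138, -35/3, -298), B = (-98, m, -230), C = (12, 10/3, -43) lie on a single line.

-23/3

Direction AC = (150, 15, 255). From the x-coordinate of B, the parameter along the line is τ = (-98 − (-138))/150 = 4/15.
Then m = (-35/3) + 4/15·(15) = -23/3.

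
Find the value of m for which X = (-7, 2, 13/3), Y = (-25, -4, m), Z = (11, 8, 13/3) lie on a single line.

13/3

Direction XZ = (18, 6, 0). From the x-coordinate of Y, the parameter along the line is τ = (-25 − (-7))/18 = -1.
Then m = 13/3 + (-1)·(0) = 13/3.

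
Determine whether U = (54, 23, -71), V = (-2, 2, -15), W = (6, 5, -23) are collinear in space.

Yes

UV = (-56, -21, 56), UW = (-48, -18, 48).
Each component of UW is 6/7 times the corresponding component of UV, so UW = 6/7·UV and the points are collinear.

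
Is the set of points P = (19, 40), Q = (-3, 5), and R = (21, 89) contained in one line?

No

PQ = (-22, -35), PR = (2, 49).
det[PQ; PR] = (-22)(49) − (-35)(2) = -1008.
The determinant is nonzero, so they are not collinear.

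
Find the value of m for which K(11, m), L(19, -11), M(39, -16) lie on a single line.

-9

Collinearity: (K − L) must be parallel to (M − L) = (20, -5).
Cross-multiplying the components: (m − (-11))·(20) = (-8)·(-5).
Solving gives m = -9.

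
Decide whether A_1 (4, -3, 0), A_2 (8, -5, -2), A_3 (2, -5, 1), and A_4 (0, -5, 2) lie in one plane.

Yes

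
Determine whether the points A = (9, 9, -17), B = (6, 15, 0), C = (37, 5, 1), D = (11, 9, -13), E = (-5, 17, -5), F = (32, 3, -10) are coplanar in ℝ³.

No

The plane through A, B, C has normal n = AB × AC = (176, 530, -156) and equation n·P = 9006.
Checking the remaining points: n·D = 8734, n·E = 8910, n·F = 8782.
Since n·D = 8734 ≠ 9006, D is off the plane and the points are not all coplanar.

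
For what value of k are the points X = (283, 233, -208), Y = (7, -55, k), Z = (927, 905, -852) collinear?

Direction XZ = (644, 672, -644). From the x-coordinate of Y, the parameter along the line is τ = (7 − 283)/644 = -3/7.
Then k = (-208) + (-3/7)·(-644) = 68.

68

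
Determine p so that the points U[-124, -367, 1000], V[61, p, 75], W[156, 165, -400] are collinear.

-31/2

Direction UW = (280, 532, -1400). From the x-coordinate of V, the parameter along the line is τ = (61 − (-124))/280 = 37/56.
Then p = (-367) + 37/56·(532) = -31/2.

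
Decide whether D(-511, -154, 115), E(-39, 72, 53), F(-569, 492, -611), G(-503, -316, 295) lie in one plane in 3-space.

No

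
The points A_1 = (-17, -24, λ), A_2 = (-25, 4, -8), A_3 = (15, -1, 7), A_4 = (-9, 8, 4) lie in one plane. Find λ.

-32

Coplanarity ⇔ det[A_1A_2; A_1A_3; A_1A_4] = 0.
Expanding, this is linear in λ: (-240)λ + (-7680) = 0.
So λ = -32.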